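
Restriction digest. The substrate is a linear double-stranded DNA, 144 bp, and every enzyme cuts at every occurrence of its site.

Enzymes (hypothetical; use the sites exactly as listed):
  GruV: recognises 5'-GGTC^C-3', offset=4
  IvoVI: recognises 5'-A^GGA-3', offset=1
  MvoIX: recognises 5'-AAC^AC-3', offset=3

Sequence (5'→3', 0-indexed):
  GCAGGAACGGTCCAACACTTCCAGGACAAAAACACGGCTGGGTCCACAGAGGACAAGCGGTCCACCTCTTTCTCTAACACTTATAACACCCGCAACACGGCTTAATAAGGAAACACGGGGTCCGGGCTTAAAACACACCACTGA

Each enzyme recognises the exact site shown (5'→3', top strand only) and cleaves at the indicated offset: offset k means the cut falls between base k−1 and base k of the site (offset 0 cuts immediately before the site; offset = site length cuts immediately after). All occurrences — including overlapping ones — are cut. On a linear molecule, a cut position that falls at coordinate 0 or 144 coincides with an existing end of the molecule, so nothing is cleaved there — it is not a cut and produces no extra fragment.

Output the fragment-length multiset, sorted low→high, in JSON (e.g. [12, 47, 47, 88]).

[3,4,6,6,7,8,9,9,9,10,10,11,12,12,12,16]

Per-enzyme occurrences:
  GruV GGTCC/4: at [8, 40, 58, 118] ⇒ [12, 44, 62, 122]
  IvoVI AGGA/1: at [2, 22, 49, 107] ⇒ [3, 23, 50, 108]
  MvoIX AACAC/3: at [13, 30, 75, 84, 93, 111, 131] ⇒ [16, 33, 78, 87, 96, 114, 134]

Pooled cuts: [3, 12, 16, 23, 33, 44, 50, 62, 78, 87, 96, 108, 114, 122, 134]

Fragment lengths:
  [0,3): 3 bp
  [3,12): 9 bp
  [12,16): 4 bp
  [16,23): 7 bp
  [23,33): 10 bp
  [33,44): 11 bp
  [44,50): 6 bp
  [50,62): 12 bp
  [62,78): 16 bp
  [78,87): 9 bp
  [87,96): 9 bp
  [96,108): 12 bp
  [108,114): 6 bp
  [114,122): 8 bp
  [122,134): 12 bp
  [134,144): 10 bp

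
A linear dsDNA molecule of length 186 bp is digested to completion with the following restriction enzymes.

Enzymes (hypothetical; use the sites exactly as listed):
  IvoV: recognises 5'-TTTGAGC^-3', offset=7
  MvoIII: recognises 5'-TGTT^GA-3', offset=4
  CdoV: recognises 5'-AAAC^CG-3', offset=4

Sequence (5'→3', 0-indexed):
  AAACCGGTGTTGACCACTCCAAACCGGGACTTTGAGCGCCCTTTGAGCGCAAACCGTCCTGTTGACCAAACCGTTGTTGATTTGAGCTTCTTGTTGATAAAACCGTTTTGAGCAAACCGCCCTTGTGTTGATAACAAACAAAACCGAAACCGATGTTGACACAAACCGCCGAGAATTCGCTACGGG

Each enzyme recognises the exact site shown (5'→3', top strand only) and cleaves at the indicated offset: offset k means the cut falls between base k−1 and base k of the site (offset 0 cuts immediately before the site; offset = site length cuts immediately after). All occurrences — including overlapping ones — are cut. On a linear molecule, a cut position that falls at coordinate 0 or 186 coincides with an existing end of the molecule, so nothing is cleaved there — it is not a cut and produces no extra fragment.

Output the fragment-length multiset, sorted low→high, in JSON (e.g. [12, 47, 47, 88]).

[4,4,6,6,7,7,7,8,8,8,9,9,9,10,11,12,13,13,15,20]

Per-enzyme occurrences:
  IvoV (TTTGAGC, off=7): starts [30, 41, 80, 106] → cuts [37, 48, 87, 113]
  MvoIII (TGTTGA, off=4): starts [7, 59, 74, 91, 125, 153] → cuts [11, 63, 78, 95, 129, 157]
  CdoV (AAACCG, off=4): starts [0, 20, 50, 67, 99, 113, 140, 146, 162] → cuts [4, 24, 54, 71, 103, 117, 144, 150, 166]

All cut coordinates (distinct, sorted): [4, 11, 24, 37, 48, 54, 63, 71, 78, 87, 95, 103, 113, 117, 129, 144, 150, 157, 166]

Fragment lengths:
  [0,4): 4 bp
  [4,11): 7 bp
  [11,24): 13 bp
  [24,37): 13 bp
  [37,48): 11 bp
  [48,54): 6 bp
  [54,63): 9 bp
  [63,71): 8 bp
  [71,78): 7 bp
  [78,87): 9 bp
  [87,95): 8 bp
  [95,103): 8 bp
  [103,113): 10 bp
  [113,117): 4 bp
  [117,129): 12 bp
  [129,144): 15 bp
  [144,150): 6 bp
  [150,157): 7 bp
  [157,166): 9 bp
  [166,186): 20 bp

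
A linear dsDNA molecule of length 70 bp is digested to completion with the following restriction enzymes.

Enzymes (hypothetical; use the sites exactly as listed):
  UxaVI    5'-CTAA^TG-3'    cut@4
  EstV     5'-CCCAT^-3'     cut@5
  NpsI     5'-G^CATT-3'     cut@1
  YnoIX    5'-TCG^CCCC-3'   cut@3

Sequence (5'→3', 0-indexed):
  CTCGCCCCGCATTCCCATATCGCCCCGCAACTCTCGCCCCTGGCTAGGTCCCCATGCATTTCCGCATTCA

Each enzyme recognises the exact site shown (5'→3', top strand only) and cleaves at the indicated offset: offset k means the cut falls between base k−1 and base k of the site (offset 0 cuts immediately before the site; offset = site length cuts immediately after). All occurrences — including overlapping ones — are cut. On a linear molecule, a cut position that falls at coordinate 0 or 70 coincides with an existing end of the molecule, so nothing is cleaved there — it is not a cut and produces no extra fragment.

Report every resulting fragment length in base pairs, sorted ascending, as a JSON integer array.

Scan for sites:
  UxaVI (CTAATG, off=4): no sites
  EstV (CCCAT, off=5): starts [13, 50] → cuts [18, 55]
  NpsI (GCATT, off=1): starts [8, 55, 63] → cuts [9, 56, 64]
  YnoIX (TCGCCCC, off=3): starts [1, 19, 33] → cuts [4, 22, 36]

All cut coordinates (distinct, sorted): [4, 9, 18, 22, 36, 55, 56, 64]

Fragment lengths:
  [0,4): 4 bp
  [4,9): 5 bp
  [9,18): 9 bp
  [18,22): 4 bp
  [22,36): 14 bp
  [36,55): 19 bp
  [55,56): 1 bp
  [56,64): 8 bp
  [64,70): 6 bp

[1,4,4,5,6,8,9,14,19]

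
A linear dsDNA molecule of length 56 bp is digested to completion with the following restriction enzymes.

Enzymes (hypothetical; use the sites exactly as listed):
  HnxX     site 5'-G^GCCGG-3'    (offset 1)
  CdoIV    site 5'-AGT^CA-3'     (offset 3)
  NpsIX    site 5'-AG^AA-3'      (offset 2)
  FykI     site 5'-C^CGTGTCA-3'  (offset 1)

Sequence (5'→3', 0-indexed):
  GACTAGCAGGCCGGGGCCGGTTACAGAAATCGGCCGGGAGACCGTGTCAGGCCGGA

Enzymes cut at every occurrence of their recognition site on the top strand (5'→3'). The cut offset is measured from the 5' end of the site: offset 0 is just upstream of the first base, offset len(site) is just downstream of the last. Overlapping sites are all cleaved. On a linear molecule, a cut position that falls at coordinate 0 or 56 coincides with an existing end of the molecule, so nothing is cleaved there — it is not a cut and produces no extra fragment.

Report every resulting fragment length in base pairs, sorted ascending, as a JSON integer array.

Per-enzyme occurrences:
  HnxX (GGCCGG, off=1): starts [8, 14, 31, 49] → cuts [9, 15, 32, 50]
  CdoIV (AGTCA, off=3): no sites
  NpsIX (AGAA, off=2): starts [24] → cuts [26]
  FykI (CCGTGTCA, off=1): starts [41] → cuts [42]

All cut coordinates (distinct, sorted): [9, 15, 26, 32, 42, 50]

Fragment lengths:
  [0,9): 9 bp
  [9,15): 6 bp
  [15,26): 11 bp
  [26,32): 6 bp
  [32,42): 10 bp
  [42,50): 8 bp
  [50,56): 6 bp

[6,6,6,8,9,10,11]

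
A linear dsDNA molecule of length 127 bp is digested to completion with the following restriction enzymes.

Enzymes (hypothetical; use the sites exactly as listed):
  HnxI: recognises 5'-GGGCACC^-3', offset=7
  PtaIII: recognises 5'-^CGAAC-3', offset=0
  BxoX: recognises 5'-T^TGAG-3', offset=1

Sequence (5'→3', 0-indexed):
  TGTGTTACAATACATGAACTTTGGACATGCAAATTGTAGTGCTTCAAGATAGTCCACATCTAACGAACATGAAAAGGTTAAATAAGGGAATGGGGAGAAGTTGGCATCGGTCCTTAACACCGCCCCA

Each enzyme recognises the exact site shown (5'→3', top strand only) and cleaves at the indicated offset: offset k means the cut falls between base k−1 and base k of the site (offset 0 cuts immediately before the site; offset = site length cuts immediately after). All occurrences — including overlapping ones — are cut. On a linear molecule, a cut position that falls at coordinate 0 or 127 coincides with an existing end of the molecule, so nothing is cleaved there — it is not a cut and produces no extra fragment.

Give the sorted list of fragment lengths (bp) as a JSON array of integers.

Site scan:
  HnxI (GGGCACC, off=7): no sites
  PtaIII CGAAC/0: at [63] ⇒ [63]
  BxoX (TTGAG, off=1): no sites

All cut coordinates (distinct, sorted): [63]

Fragments:
  [0,63): 63 bp
  [63,127): 64 bp

[63,64]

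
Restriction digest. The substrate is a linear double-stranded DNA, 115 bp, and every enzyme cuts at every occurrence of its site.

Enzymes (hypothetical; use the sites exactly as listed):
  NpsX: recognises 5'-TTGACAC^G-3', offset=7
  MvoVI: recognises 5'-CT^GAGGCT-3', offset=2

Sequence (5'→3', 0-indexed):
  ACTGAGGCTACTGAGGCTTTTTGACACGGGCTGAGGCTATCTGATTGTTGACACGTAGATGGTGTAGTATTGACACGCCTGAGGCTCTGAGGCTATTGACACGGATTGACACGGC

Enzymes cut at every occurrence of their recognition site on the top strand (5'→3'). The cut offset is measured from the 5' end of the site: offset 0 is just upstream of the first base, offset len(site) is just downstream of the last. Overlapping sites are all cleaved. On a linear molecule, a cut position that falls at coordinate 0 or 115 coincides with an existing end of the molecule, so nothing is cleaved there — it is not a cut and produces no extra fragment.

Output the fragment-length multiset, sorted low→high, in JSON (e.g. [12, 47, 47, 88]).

[3,3,4,5,8,9,10,14,15,22,22]

Site scan:
  NpsX (TTGACACG, off=7): starts [20, 47, 69, 95, 105] → cuts [27, 54, 76, 102, 112]
  MvoVI (CTGAGGCT, off=2): starts [1, 10, 30, 78, 86] → cuts [3, 12, 32, 80, 88]

Pooled cuts: [3, 12, 27, 32, 54, 76, 80, 88, 102, 112]

Fragment lengths:
  [0,3): 3 bp
  [3,12): 9 bp
  [12,27): 15 bp
  [27,32): 5 bp
  [32,54): 22 bp
  [54,76): 22 bp
  [76,80): 4 bp
  [80,88): 8 bp
  [88,102): 14 bp
  [102,112): 10 bp
  [112,115): 3 bp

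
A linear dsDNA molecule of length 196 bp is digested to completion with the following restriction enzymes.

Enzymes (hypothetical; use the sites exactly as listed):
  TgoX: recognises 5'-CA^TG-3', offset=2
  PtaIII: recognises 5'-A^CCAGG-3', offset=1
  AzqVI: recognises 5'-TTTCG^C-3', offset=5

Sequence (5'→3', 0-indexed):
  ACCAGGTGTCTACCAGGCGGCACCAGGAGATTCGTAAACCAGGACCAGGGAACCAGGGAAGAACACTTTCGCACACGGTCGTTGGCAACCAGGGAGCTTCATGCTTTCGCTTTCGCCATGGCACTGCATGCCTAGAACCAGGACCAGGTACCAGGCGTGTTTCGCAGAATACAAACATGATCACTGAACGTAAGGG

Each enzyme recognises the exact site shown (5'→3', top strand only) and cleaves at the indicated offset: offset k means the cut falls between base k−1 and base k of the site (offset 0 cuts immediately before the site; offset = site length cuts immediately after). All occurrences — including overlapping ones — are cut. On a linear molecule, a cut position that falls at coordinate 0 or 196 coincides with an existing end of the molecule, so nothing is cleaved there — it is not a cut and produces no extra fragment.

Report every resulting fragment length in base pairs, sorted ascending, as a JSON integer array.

Site scan:
  TgoX CATG/2: at [99, 116, 126, 175] ⇒ [101, 118, 128, 177]
  PtaIII ACCAGG/1: at [0, 11, 21, 37, 43, 51, 87, 136, 142, 149] ⇒ [1, 12, 22, 38, 44, 52, 88, 137, 143, 150]
  AzqVI TTTCGC/5: at [66, 104, 110, 159] ⇒ [71, 109, 115, 164]

All cut coordinates (distinct, sorted): [1, 12, 22, 38, 44, 52, 71, 88, 101, 109, 115, 118, 128, 137, 143, 150, 164, 177]

Fragments:
  [0,1): 1 bp
  [1,12): 11 bp
  [12,22): 10 bp
  [22,38): 16 bp
  [38,44): 6 bp
  [44,52): 8 bp
  [52,71): 19 bp
  [71,88): 17 bp
  [88,101): 13 bp
  [101,109): 8 bp
  [109,115): 6 bp
  [115,118): 3 bp
  [118,128): 10 bp
  [128,137): 9 bp
  [137,143): 6 bp
  [143,150): 7 bp
  [150,164): 14 bp
  [164,177): 13 bp
  [177,196): 19 bp

[1,3,6,6,6,7,8,8,9,10,10,11,13,13,14,16,17,19,19]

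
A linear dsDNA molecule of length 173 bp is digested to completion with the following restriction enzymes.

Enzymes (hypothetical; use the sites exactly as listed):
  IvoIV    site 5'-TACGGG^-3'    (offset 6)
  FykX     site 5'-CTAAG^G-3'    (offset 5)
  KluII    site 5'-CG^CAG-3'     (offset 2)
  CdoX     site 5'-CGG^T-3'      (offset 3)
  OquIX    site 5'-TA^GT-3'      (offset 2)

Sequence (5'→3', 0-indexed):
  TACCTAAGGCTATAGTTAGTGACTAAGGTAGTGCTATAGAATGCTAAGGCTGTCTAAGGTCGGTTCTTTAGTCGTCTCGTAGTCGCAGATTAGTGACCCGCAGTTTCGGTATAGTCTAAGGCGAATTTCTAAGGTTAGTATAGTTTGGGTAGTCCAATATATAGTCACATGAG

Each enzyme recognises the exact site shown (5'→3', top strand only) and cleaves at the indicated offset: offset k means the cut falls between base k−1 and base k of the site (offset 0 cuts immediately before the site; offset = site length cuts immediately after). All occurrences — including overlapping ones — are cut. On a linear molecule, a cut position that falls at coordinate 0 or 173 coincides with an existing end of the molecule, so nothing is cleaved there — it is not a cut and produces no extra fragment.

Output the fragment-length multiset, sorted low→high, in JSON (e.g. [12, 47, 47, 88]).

Scan for sites:
  IvoIV (TACGGG, off=6): no sites
  FykX CTAAGG/5: at [3, 22, 43, 53, 115, 128] ⇒ [8, 27, 48, 58, 120, 133]
  KluII CGCAG/2: at [83, 98] ⇒ [85, 100]
  CdoX CGGT/3: at [60, 106] ⇒ [63, 109]
  OquIX TAGT/2: at [12, 16, 28, 68, 79, 90, 111, 135, 140, 149, 161] ⇒ [14, 18, 30, 70, 81, 92, 113, 137, 142, 151, 163]

Pooled cuts: [8, 14, 18, 27, 30, 48, 58, 63, 70, 81, 85, 92, 100, 109, 113, 120, 133, 137, 142, 151, 163]

Fragments:
  [0,8): 8 bp
  [8,14): 6 bp
  [14,18): 4 bp
  [18,27): 9 bp
  [27,30): 3 bp
  [30,48): 18 bp
  [48,58): 10 bp
  [58,63): 5 bp
  [63,70): 7 bp
  [70,81): 11 bp
  [81,85): 4 bp
  [85,92): 7 bp
  [92,100): 8 bp
  [100,109): 9 bp
  [109,113): 4 bp
  [113,120): 7 bp
  [120,133): 13 bp
  [133,137): 4 bp
  [137,142): 5 bp
  [142,151): 9 bp
  [151,163): 12 bp
  [163,173): 10 bp

[3,4,4,4,4,5,5,6,7,7,7,8,8,9,9,9,10,10,11,12,13,18]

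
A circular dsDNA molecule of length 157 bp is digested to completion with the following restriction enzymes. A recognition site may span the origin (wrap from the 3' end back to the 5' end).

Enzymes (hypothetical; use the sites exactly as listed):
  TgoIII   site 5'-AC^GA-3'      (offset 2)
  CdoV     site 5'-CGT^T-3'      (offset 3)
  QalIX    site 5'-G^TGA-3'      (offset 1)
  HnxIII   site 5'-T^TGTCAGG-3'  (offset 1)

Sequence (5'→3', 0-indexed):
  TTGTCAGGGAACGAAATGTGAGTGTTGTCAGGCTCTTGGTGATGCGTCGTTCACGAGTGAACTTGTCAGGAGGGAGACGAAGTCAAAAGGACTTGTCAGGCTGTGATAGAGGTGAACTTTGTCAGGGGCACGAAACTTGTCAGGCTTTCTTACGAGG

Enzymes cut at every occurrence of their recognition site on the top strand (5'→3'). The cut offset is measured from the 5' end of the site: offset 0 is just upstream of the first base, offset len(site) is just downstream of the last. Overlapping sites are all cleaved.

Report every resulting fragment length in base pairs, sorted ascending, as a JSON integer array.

Site scan:
  TgoIII (ACGA, off=2): starts [10, 52, 76, 129, 151] → cuts [12, 54, 78, 131, 153]
  CdoV (CGTT, off=3): starts [47] → cuts [50]
  QalIX (GTGA, off=1): starts [17, 38, 56, 102, 111] → cuts [18, 39, 57, 103, 112]
  HnxIII (TTGTCAGG, off=1): starts [0, 24, 62, 92, 118, 136] → cuts [1, 25, 63, 93, 119, 137]

Pooled cuts: [1, 12, 18, 25, 39, 50, 54, 57, 63, 78, 93, 103, 112, 119, 131, 137, 153]

Fragment lengths:
  1→12: 11 bp
  12→18: 6 bp
  18→25: 7 bp
  25→39: 14 bp
  39→50: 11 bp
  50→54: 4 bp
  54→57: 3 bp
  57→63: 6 bp
  63→78: 15 bp
  78→93: 15 bp
  93→103: 10 bp
  103→112: 9 bp
  112→119: 7 bp
  119→131: 12 bp
  131→137: 6 bp
  137→153: 16 bp
  153→1 (wrap): 157-153+1 = 5 bp

[3,4,5,6,6,6,7,7,9,10,11,11,12,14,15,15,16]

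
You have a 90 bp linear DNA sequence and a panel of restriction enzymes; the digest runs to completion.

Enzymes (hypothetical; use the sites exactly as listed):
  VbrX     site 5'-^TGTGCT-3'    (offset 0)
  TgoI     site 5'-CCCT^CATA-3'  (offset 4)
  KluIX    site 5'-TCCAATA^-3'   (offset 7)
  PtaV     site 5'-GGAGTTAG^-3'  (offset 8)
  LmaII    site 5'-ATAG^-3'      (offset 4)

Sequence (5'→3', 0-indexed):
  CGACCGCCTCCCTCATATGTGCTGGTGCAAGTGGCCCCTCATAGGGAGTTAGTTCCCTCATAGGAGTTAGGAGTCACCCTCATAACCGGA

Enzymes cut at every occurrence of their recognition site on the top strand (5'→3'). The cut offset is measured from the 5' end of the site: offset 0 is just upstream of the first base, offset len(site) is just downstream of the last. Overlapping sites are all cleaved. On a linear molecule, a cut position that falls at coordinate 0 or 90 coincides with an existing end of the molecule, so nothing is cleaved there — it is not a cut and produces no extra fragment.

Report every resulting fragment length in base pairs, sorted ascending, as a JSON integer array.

Site scan:
  VbrX TGTGCT/0: at [17] ⇒ [17]
  TgoI CCCTCATA/4: at [9, 35, 54, 76] ⇒ [13, 39, 58, 80]
  KluIX (TCCAATA, off=7): no sites
  PtaV GGAGTTAG/8: at [44, 62] ⇒ [52, 70]
  LmaII ATAG/4: at [40, 59] ⇒ [44, 63]

All cut coordinates (distinct, sorted): [13, 17, 39, 44, 52, 58, 63, 70, 80]

Fragments:
  [0,13): 13 bp
  [13,17): 4 bp
  [17,39): 22 bp
  [39,44): 5 bp
  [44,52): 8 bp
  [52,58): 6 bp
  [58,63): 5 bp
  [63,70): 7 bp
  [70,80): 10 bp
  [80,90): 10 bp

[4,5,5,6,7,8,10,10,13,22]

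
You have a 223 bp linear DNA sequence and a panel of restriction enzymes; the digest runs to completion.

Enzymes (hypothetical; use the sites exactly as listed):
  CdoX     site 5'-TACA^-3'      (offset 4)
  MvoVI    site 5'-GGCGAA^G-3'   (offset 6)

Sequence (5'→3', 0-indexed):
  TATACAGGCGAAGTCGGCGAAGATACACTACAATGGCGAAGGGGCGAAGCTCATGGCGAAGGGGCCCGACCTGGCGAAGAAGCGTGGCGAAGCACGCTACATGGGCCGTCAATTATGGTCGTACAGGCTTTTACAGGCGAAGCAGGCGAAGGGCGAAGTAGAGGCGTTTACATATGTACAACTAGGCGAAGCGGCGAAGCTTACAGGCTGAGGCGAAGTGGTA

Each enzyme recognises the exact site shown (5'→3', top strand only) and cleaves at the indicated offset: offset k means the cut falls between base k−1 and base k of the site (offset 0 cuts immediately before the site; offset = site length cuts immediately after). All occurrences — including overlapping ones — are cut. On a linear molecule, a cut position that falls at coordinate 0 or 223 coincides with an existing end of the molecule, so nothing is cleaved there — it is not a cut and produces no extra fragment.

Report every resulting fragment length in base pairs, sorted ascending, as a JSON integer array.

Scan for sites:
  CdoX (TACA, off=4): starts [2, 23, 28, 97, 121, 131, 168, 176, 201] → cuts [6, 27, 32, 101, 125, 135, 172, 180, 205]
  MvoVI (GGCGAAG, off=6): starts [6, 15, 34, 42, 54, 72, 85, 135, 144, 151, 184, 192, 211] → cuts [12, 21, 40, 48, 60, 78, 91, 141, 150, 157, 190, 198, 217]

All cut coordinates (distinct, sorted): [6, 12, 21, 27, 32, 40, 48, 60, 78, 91, 101, 125, 135, 141, 150, 157, 172, 180, 190, 198, 205, 217]

Fragment lengths:
  [0,6): 6 bp
  [6,12): 6 bp
  [12,21): 9 bp
  [21,27): 6 bp
  [27,32): 5 bp
  [32,40): 8 bp
  [40,48): 8 bp
  [48,60): 12 bp
  [60,78): 18 bp
  [78,91): 13 bp
  [91,101): 10 bp
  [101,125): 24 bp
  [125,135): 10 bp
  [135,141): 6 bp
  [141,150): 9 bp
  [150,157): 7 bp
  [157,172): 15 bp
  [172,180): 8 bp
  [180,190): 10 bp
  [190,198): 8 bp
  [198,205): 7 bp
  [205,217): 12 bp
  [217,223): 6 bp

[5,6,6,6,6,6,7,7,8,8,8,8,9,9,10,10,10,12,12,13,15,18,24]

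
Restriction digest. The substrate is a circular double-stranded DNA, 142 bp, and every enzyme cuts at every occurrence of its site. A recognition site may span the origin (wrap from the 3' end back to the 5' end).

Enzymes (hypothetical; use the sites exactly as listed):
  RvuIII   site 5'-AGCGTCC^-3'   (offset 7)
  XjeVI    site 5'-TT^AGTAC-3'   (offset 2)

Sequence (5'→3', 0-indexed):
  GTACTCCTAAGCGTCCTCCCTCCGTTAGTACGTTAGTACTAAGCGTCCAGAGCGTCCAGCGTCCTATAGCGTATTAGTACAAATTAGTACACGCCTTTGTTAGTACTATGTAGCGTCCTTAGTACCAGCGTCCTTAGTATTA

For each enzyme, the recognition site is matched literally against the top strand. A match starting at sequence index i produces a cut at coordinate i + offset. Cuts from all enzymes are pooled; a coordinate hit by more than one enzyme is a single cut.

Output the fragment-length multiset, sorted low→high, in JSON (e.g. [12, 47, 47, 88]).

Per-enzyme occurrences:
  RvuIII (AGCGTCC, off=7): starts [9, 41, 50, 57, 111, 126] → cuts [16, 48, 57, 64, 118, 133]
  XjeVI (TTAGTAC, off=2): starts [24, 32, 73, 83, 99, 118, 139] → cuts [26, 34, 75, 85, 101, 120, 141]

All cut coordinates (distinct, sorted): [16, 26, 34, 48, 57, 64, 75, 85, 101, 118, 120, 133, 141]

Fragment lengths:
  16→26: 10 bp
  26→34: 8 bp
  34→48: 14 bp
  48→57: 9 bp
  57→64: 7 bp
  64→75: 11 bp
  75→85: 10 bp
  85→101: 16 bp
  101→118: 17 bp
  118→120: 2 bp
  120→133: 13 bp
  133→141: 8 bp
  141→16 (wrap): 142-141+16 = 17 bp

[2,7,8,8,9,10,10,11,13,14,16,17,17]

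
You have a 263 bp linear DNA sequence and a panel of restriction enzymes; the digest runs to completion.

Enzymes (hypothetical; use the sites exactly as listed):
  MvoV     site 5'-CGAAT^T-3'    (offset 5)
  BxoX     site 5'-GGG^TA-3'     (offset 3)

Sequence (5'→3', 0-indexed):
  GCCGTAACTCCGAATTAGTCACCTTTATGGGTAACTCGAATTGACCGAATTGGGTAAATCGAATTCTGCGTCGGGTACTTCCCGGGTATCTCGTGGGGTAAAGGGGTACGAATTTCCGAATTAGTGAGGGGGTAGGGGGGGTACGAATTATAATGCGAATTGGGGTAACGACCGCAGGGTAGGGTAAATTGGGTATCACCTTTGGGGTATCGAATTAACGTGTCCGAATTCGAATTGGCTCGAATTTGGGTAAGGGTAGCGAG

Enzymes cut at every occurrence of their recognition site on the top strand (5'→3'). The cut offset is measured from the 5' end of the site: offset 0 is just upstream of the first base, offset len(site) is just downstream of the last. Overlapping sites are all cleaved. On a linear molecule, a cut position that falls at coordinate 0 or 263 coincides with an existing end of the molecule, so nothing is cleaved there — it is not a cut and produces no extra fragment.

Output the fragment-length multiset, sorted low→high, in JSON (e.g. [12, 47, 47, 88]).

Per-enzyme occurrences:
  MvoV (CGAATT, off=5): starts [10, 36, 45, 59, 108, 116, 143, 155, 210, 224, 230, 240] → cuts [15, 41, 50, 64, 113, 121, 148, 160, 215, 229, 235, 245]
  BxoX (GGGTA, off=3): starts [28, 51, 72, 83, 95, 103, 129, 138, 162, 176, 181, 190, 204, 247, 253] → cuts [31, 54, 75, 86, 98, 106, 132, 141, 165, 179, 184, 193, 207, 250, 256]

Pooled cuts: [15, 31, 41, 50, 54, 64, 75, 86, 98, 106, 113, 121, 132, 141, 148, 160, 165, 179, 184, 193, 207, 215, 229, 235, 245, 250, 256]

Fragments:
  [0,15): 15 bp
  [15,31): 16 bp
  [31,41): 10 bp
  [41,50): 9 bp
  [50,54): 4 bp
  [54,64): 10 bp
  [64,75): 11 bp
  [75,86): 11 bp
  [86,98): 12 bp
  [98,106): 8 bp
  [106,113): 7 bp
  [113,121): 8 bp
  [121,132): 11 bp
  [132,141): 9 bp
  [141,148): 7 bp
  [148,160): 12 bp
  [160,165): 5 bp
  [165,179): 14 bp
  [179,184): 5 bp
  [184,193): 9 bp
  [193,207): 14 bp
  [207,215): 8 bp
  [215,229): 14 bp
  [229,235): 6 bp
  [235,245): 10 bp
  [245,250): 5 bp
  [250,256): 6 bp
  [256,263): 7 bp

[4,5,5,5,6,6,7,7,7,8,8,8,9,9,9,10,10,10,11,11,11,12,12,14,14,14,15,16]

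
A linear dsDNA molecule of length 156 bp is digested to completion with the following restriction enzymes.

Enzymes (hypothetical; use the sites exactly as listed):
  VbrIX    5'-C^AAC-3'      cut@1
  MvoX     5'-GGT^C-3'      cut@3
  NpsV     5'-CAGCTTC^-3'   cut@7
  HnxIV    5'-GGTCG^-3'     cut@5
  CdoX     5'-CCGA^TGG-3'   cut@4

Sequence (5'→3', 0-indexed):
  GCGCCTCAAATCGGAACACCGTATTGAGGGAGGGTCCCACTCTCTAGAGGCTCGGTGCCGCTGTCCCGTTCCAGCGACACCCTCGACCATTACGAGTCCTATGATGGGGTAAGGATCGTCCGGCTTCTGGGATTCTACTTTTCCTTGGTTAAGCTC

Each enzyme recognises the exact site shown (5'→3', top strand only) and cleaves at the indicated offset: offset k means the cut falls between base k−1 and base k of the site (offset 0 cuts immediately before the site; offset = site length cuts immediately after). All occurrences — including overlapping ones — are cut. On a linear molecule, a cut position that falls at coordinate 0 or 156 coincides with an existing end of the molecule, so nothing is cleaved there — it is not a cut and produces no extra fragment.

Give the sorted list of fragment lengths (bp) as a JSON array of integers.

[35,121]

Site scan:
  VbrIX (CAAC, off=1): no sites
  MvoX (GGTC, off=3): starts [32] → cuts [35]
  NpsV (CAGCTTC, off=7): no sites
  HnxIV (GGTCG, off=5): no sites
  CdoX (CCGATGG, off=4): no sites

All cut coordinates (distinct, sorted): [35]

Fragment lengths:
  [0,35): 35 bp
  [35,156): 121 bp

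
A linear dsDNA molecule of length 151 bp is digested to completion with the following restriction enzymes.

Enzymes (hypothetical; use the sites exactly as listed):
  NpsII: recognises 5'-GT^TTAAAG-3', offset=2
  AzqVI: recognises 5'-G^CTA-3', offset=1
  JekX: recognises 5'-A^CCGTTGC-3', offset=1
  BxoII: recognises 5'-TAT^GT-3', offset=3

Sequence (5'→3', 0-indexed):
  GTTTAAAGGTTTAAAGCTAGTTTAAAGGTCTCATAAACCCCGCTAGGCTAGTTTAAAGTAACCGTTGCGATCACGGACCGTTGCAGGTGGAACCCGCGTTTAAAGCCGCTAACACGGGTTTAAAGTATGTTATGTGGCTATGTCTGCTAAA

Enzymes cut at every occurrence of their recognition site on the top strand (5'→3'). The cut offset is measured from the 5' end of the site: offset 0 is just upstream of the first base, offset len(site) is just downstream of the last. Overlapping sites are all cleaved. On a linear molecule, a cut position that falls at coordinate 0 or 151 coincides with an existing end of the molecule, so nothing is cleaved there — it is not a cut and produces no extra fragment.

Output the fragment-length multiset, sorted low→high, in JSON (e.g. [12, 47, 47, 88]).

Site scan:
  NpsII GTTTAAAG/2: at [0, 8, 19, 50, 97, 117] ⇒ [2, 10, 21, 52, 99, 119]
  AzqVI GCTA/1: at [15, 41, 46, 107, 136, 145] ⇒ [16, 42, 47, 108, 137, 146]
  JekX ACCGTTGC/1: at [60, 76] ⇒ [61, 77]
  BxoII TATGT/3: at [125, 130, 138] ⇒ [128, 133, 141]

Pooled cuts: [2, 10, 16, 21, 42, 47, 52, 61, 77, 99, 108, 119, 128, 133, 137, 141, 146]

Fragments:
  [0,2): 2 bp
  [2,10): 8 bp
  [10,16): 6 bp
  [16,21): 5 bp
  [21,42): 21 bp
  [42,47): 5 bp
  [47,52): 5 bp
  [52,61): 9 bp
  [61,77): 16 bp
  [77,99): 22 bp
  [99,108): 9 bp
  [108,119): 11 bp
  [119,128): 9 bp
  [128,133): 5 bp
  [133,137): 4 bp
  [137,141): 4 bp
  [141,146): 5 bp
  [146,151): 5 bp

[2,4,4,5,5,5,5,5,5,6,8,9,9,9,11,16,21,22]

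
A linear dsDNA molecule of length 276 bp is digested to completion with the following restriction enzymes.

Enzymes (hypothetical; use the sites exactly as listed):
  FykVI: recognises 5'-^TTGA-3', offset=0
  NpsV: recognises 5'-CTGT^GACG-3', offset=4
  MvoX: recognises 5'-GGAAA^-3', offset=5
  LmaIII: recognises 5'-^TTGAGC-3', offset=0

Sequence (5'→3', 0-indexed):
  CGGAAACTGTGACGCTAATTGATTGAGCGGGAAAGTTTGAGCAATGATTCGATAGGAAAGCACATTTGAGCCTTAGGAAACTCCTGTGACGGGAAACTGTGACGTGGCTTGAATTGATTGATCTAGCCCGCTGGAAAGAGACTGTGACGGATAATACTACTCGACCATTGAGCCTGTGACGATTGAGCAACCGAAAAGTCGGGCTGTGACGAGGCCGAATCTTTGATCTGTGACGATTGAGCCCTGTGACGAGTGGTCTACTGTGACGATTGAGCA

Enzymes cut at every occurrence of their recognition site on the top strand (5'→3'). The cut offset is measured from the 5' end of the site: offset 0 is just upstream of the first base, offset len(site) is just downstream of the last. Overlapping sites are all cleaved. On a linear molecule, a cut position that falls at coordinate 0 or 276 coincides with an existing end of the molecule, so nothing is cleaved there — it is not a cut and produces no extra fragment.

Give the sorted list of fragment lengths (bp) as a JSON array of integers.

[2,4,4,4,4,5,5,5,5,6,6,7,7,8,8,8,9,9,10,11,12,15,15,17,20,22,23,25]

Site scan:
  FykVI (TTGA, off=0): starts [18, 22, 36, 65, 108, 113, 117, 167, 182, 222, 236, 269] → cuts [18, 22, 36, 65, 108, 113, 117, 167, 182, 222, 236, 269]
  NpsV (CTGTGACG, off=4): starts [6, 83, 96, 141, 173, 203, 227, 243, 260] → cuts [10, 87, 100, 145, 177, 207, 231, 247, 264]
  MvoX (GGAAA, off=5): starts [1, 29, 54, 75, 91, 132] → cuts [6, 34, 59, 80, 96, 137]
  LmaIII (TTGAGC, off=0): starts [22, 36, 65, 167, 182, 236, 269] → cuts [22, 36, 65, 167, 182, 236, 269]

Pooled cuts: [6, 10, 18, 22, 34, 36, 59, 65, 80, 87, 96, 100, 108, 113, 117, 137, 145, 167, 177, 182, 207, 222, 231, 236, 247, 264, 269]

Fragment lengths:
  [0,6): 6 bp
  [6,10): 4 bp
  [10,18): 8 bp
  [18,22): 4 bp
  [22,34): 12 bp
  [34,36): 2 bp
  [36,59): 23 bp
  [59,65): 6 bp
  [65,80): 15 bp
  [80,87): 7 bp
  [87,96): 9 bp
  [96,100): 4 bp
  [100,108): 8 bp
  [108,113): 5 bp
  [113,117): 4 bp
  [117,137): 20 bp
  [137,145): 8 bp
  [145,167): 22 bp
  [167,177): 10 bp
  [177,182): 5 bp
  [182,207): 25 bp
  [207,222): 15 bp
  [222,231): 9 bp
  [231,236): 5 bp
  [236,247): 11 bp
  [247,264): 17 bp
  [264,269): 5 bp
  [269,276): 7 bp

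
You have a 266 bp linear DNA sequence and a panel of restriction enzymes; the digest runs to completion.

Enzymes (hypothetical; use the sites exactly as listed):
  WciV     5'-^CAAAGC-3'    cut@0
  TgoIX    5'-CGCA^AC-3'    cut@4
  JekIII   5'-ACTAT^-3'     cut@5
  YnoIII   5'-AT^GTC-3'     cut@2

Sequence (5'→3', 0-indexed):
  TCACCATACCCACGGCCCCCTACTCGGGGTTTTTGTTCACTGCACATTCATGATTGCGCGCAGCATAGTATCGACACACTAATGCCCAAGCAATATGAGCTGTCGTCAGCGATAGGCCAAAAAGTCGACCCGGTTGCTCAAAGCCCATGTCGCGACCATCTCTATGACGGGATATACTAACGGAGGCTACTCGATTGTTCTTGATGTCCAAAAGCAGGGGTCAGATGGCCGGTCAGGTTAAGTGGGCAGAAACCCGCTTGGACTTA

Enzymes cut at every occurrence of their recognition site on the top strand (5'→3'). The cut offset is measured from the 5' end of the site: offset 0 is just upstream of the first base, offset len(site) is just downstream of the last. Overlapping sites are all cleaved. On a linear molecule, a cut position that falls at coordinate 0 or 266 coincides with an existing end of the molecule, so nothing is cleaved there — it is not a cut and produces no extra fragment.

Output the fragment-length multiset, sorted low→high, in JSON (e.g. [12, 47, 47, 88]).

[10,57,61,138]

Site scan:
  WciV (CAAAGC, off=0): starts [138] → cuts [138]
  TgoIX (CGCAAC, off=4): no sites
  JekIII (ACTAT, off=5): no sites
  YnoIII (ATGTC, off=2): starts [146, 203] → cuts [148, 205]

All cut coordinates (distinct, sorted): [138, 148, 205]

Fragment lengths:
  [0,138): 138 bp
  [138,148): 10 bp
  [148,205): 57 bp
  [205,266): 61 bp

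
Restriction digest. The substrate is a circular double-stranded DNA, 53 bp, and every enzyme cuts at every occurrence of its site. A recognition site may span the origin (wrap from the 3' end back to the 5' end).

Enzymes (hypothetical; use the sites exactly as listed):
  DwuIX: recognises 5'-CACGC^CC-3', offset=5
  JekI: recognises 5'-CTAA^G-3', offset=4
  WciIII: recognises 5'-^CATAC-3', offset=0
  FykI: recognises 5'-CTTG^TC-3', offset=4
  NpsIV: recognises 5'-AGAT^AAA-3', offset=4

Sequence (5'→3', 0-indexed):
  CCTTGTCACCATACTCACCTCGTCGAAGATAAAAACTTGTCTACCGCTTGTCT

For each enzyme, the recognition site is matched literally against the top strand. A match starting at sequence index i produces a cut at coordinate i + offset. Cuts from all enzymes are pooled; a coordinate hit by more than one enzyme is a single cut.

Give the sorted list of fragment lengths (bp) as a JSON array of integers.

Per-enzyme occurrences:
  DwuIX (CACGCCC, off=5): no sites
  JekI (CTAAG, off=4): no sites
  WciIII CATAC/0: at [9] ⇒ [9]
  FykI CTTGTC/4: at [1, 35, 46] ⇒ [5, 39, 50]
  NpsIV AGATAAA/4: at [26] ⇒ [30]

Pooled cuts: [5, 9, 30, 39, 50]

Fragment lengths:
  5→9: 4 bp
  9→30: 21 bp
  30→39: 9 bp
  39→50: 11 bp
  50→5 (wrap): 53-50+5 = 8 bp

[4,8,9,11,21]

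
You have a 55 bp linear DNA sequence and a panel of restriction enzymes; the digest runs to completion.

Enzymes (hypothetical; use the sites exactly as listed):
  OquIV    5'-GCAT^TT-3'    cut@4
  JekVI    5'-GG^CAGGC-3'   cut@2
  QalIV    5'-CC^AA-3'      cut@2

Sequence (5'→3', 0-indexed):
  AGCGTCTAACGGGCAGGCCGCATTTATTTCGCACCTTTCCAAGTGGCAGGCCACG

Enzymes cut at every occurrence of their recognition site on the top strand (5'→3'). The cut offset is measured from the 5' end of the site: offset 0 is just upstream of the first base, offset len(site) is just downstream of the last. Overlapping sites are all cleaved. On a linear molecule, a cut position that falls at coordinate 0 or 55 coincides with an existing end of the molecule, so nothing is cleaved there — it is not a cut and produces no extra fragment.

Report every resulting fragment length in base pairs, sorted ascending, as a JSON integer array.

[6,9,10,13,17]

Scan for sites:
  OquIV (GCATTT, off=4): starts [19] → cuts [23]
  JekVI (GGCAGGC, off=2): starts [11, 44] → cuts [13, 46]
  QalIV (CCAA, off=2): starts [38] → cuts [40]

All cut coordinates (distinct, sorted): [13, 23, 40, 46]

Fragment lengths:
  [0,13): 13 bp
  [13,23): 10 bp
  [23,40): 17 bp
  [40,46): 6 bp
  [46,55): 9 bp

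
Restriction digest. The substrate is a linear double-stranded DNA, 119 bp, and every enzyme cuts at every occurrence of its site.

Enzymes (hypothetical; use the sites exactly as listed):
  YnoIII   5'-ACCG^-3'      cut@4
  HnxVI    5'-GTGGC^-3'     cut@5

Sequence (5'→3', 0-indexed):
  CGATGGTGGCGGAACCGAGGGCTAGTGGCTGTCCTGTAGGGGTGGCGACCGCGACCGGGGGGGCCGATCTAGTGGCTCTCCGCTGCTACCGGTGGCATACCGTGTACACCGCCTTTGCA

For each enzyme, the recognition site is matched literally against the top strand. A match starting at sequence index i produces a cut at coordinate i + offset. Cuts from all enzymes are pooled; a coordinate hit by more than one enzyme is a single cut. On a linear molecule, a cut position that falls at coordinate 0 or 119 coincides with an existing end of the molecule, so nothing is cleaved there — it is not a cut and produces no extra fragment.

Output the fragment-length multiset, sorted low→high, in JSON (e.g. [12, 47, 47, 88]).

[5,5,6,6,7,8,9,10,12,15,17,19]

Site scan:
  YnoIII (ACCG, off=4): starts [13, 47, 53, 87, 98, 107] → cuts [17, 51, 57, 91, 102, 111]
  HnxVI (GTGGC, off=5): starts [5, 24, 41, 71, 91] → cuts [10, 29, 46, 76, 96]

All cut coordinates (distinct, sorted): [10, 17, 29, 46, 51, 57, 76, 91, 96, 102, 111]

Fragments:
  [0,10): 10 bp
  [10,17): 7 bp
  [17,29): 12 bp
  [29,46): 17 bp
  [46,51): 5 bp
  [51,57): 6 bp
  [57,76): 19 bp
  [76,91): 15 bp
  [91,96): 5 bp
  [96,102): 6 bp
  [102,111): 9 bp
  [111,119): 8 bp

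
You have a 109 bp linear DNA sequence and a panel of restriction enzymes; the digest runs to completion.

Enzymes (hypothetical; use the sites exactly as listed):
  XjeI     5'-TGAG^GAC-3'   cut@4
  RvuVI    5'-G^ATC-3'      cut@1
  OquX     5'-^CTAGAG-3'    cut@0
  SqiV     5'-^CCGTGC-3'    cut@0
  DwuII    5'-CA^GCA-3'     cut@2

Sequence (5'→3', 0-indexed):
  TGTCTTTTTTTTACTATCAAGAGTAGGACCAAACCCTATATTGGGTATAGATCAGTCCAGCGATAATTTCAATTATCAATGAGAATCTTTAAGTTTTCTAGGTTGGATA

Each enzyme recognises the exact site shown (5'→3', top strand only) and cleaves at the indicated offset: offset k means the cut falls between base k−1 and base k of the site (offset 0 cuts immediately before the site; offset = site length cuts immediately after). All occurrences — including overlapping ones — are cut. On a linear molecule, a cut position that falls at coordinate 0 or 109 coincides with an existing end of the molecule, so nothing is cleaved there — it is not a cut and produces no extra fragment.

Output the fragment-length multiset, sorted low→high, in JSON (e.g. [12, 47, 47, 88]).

[50,59]

Per-enzyme occurrences:
  XjeI (TGAGGAC, off=4): no sites
  RvuVI GATC/1: at [49] ⇒ [50]
  OquX (CTAGAG, off=0): no sites
  SqiV (CCGTGC, off=0): no sites
  DwuII (CAGCA, off=2): no sites

Pooled cuts: [50]

Fragments:
  [0,50): 50 bp
  [50,109): 59 bp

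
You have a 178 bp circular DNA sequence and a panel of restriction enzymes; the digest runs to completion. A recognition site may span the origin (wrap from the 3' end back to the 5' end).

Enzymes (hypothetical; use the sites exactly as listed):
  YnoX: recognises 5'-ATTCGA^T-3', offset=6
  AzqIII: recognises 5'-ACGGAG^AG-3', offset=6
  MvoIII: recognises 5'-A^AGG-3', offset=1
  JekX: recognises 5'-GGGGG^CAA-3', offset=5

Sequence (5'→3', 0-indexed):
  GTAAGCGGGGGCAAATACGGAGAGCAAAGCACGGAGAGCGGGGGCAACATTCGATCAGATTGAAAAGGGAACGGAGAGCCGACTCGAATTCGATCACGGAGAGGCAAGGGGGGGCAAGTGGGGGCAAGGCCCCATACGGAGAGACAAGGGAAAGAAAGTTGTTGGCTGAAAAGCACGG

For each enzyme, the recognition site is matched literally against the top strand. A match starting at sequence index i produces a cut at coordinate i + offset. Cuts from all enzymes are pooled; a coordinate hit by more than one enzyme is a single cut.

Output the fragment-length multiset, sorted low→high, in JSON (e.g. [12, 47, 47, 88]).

[2,5,5,8,8,8,10,10,11,11,11,14,15,17,43]

Site scan:
  YnoX (ATTCGAT, off=6): starts [48, 87] → cuts [54, 93]
  AzqIII (ACGGAGAG, off=6): starts [16, 30, 70, 95, 135] → cuts [22, 36, 76, 101, 141]
  MvoIII (AAGG, off=1): starts [64, 105, 125, 145] → cuts [65, 106, 126, 146]
  JekX (GGGGGCAA, off=5): starts [6, 39, 109, 119] → cuts [11, 44, 114, 124]

Pooled cuts: [11, 22, 36, 44, 54, 65, 76, 93, 101, 106, 114, 124, 126, 141, 146]

Fragments:
  11→22: 11 bp
  22→36: 14 bp
  36→44: 8 bp
  44→54: 10 bp
  54→65: 11 bp
  65→76: 11 bp
  76→93: 17 bp
  93→101: 8 bp
  101→106: 5 bp
  106→114: 8 bp
  114→124: 10 bp
  124→126: 2 bp
  126→141: 15 bp
  141→146: 5 bp
  146→11 (wrap): 178-146+11 = 43 bp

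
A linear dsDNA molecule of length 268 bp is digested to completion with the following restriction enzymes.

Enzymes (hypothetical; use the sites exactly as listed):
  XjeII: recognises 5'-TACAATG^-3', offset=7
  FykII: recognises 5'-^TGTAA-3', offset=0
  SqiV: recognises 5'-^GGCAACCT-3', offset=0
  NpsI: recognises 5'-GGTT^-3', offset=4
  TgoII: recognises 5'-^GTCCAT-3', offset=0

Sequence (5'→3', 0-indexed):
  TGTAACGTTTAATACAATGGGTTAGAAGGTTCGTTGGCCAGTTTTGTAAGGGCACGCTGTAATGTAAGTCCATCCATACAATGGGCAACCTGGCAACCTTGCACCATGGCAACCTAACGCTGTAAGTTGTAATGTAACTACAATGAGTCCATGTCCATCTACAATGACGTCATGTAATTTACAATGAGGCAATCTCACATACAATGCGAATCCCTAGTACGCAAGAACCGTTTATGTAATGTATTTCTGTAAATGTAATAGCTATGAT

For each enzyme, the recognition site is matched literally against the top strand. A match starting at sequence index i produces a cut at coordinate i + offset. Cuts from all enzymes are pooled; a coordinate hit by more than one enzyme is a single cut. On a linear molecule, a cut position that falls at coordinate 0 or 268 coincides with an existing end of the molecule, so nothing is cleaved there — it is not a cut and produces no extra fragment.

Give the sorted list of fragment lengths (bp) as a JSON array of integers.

Per-enzyme occurrences:
  XjeII TACAATG/7: at [12, 76, 138, 159, 179, 199] ⇒ [19, 83, 145, 166, 186, 206]
  FykII TGTAA/0: at [0, 44, 57, 62, 120, 127, 132, 172, 234, 247, 253] ⇒ [44, 57, 62, 120, 127, 132, 172, 234, 247, 253] (position 0 is a terminus of the linear molecule — no cut)
  SqiV GGCAACCT/0: at [83, 91, 107] ⇒ [83, 91, 107]
  NpsI GGTT/4: at [19, 27] ⇒ [23, 31]
  TgoII GTCCAT/0: at [67, 146, 152] ⇒ [67, 146, 152]

Pooled cuts: [19, 23, 31, 44, 57, 62, 67, 83, 91, 107, 120, 127, 132, 145, 146, 152, 166, 172, 186, 206, 234, 247, 253]

Fragment lengths:
  [0,19): 19 bp
  [19,23): 4 bp
  [23,31): 8 bp
  [31,44): 13 bp
  [44,57): 13 bp
  [57,62): 5 bp
  [62,67): 5 bp
  [67,83): 16 bp
  [83,91): 8 bp
  [91,107): 16 bp
  [107,120): 13 bp
  [120,127): 7 bp
  [127,132): 5 bp
  [132,145): 13 bp
  [145,146): 1 bp
  [146,152): 6 bp
  [152,166): 14 bp
  [166,172): 6 bp
  [172,186): 14 bp
  [186,206): 20 bp
  [206,234): 28 bp
  [234,247): 13 bp
  [247,253): 6 bp
  [253,268): 15 bp

[1,4,5,5,5,6,6,6,7,8,8,13,13,13,13,13,14,14,15,16,16,19,20,28]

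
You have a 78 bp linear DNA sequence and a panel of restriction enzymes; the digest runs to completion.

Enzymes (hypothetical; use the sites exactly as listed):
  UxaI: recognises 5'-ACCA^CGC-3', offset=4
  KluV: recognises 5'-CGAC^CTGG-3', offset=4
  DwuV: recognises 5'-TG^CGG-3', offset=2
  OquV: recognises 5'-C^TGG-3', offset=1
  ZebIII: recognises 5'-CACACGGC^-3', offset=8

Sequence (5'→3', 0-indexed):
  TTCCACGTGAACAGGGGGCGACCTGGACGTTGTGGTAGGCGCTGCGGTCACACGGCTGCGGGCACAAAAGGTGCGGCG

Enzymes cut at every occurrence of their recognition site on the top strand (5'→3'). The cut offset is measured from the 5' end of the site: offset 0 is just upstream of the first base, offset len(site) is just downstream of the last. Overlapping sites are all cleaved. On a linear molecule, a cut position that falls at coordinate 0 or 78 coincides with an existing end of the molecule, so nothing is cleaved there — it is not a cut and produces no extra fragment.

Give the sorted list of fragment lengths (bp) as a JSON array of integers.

[1,2,5,12,15,21,22]

Scan for sites:
  UxaI (ACCACGC, off=4): no sites
  KluV (CGACCTGG, off=4): starts [18] → cuts [22]
  DwuV (TGCGG, off=2): starts [42, 56, 71] → cuts [44, 58, 73]
  OquV (CTGG, off=1): starts [22] → cuts [23]
  ZebIII (CACACGGC, off=8): starts [48] → cuts [56]

All cut coordinates (distinct, sorted): [22, 23, 44, 56, 58, 73]

Fragment lengths:
  [0,22): 22 bp
  [22,23): 1 bp
  [23,44): 21 bp
  [44,56): 12 bp
  [56,58): 2 bp
  [58,73): 15 bp
  [73,78): 5 bp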